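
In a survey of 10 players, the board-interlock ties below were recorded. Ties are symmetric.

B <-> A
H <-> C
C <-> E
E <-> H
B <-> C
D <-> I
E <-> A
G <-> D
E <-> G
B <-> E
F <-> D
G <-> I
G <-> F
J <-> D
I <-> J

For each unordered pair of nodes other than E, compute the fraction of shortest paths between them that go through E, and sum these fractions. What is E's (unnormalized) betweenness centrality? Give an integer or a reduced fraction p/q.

Pairs whose geodesics pass through E — A–C: 1/2; A–H: 1; A–J: 2/2; A–D: 1; A–F: 1; A–I: 1; A–G: 1; C–J: 2/2; C–D: 1; C–F: 1; C–I: 1; C–G: 1; H–B: 1/2; H–J: 2/2 … (+9 more pairs).
All other pairs contribute 0.
Summing the contributions gives betweenness(E) = 22.

22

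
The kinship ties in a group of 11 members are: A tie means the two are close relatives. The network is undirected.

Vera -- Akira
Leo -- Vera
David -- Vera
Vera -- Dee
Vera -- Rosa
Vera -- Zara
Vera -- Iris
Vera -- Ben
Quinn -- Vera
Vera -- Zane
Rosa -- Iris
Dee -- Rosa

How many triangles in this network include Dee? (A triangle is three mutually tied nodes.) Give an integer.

Dee's neighbors: Rosa and Vera.
Neighbor pairs that are themselves tied: Dee–Rosa–Vera. Each forms one triangle with Dee, for 1 in total.

1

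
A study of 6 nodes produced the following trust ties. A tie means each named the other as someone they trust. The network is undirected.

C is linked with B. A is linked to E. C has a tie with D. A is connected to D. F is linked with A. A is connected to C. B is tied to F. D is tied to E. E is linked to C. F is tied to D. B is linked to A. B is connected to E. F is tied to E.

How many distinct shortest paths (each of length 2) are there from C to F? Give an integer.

4

The shortest distance is 2. The length-2 paths are: C–D–F; C–A–F; C–B–F; C–E–F.
That gives 4 distinct shortest paths.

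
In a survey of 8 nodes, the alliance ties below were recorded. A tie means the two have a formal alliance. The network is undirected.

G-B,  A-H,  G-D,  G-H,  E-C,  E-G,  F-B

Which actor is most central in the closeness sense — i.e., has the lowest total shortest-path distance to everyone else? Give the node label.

G

Farness (sum of distances to all others) for each node — A:20, B:14, C:20, D:16, E:14, F:20, G:10, H:14.
The smallest farness is 10, for G, so G has the highest closeness.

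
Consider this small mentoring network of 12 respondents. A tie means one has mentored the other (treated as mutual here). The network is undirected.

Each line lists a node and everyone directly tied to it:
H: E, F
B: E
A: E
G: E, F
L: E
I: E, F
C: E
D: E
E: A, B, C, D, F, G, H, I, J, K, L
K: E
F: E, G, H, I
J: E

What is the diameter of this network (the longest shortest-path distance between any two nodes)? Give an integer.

2

Eccentricity of each node (its greatest distance to any other): A:2, B:2, C:2, D:2, E:1, F:2, G:2, H:2, I:2, J:2, K:2, L:2.
The maximum eccentricity is 2, realized for instance by the pair D–J via D – E – J. So the diameter is 2.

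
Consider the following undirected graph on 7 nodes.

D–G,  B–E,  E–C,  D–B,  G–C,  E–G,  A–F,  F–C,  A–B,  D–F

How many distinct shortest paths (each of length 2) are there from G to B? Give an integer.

2

The shortest distance is 2. The length-2 paths are: G–D–B; G–E–B.
That gives 2 distinct shortest paths.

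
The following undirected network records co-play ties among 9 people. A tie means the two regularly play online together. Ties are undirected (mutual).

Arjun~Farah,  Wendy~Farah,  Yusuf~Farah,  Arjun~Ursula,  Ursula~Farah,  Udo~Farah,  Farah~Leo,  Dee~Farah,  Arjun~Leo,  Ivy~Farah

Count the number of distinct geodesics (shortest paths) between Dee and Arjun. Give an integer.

The shortest distance is 2, and the only length-2 path is Dee–Farah–Arjun. So there is exactly 1 shortest path.

1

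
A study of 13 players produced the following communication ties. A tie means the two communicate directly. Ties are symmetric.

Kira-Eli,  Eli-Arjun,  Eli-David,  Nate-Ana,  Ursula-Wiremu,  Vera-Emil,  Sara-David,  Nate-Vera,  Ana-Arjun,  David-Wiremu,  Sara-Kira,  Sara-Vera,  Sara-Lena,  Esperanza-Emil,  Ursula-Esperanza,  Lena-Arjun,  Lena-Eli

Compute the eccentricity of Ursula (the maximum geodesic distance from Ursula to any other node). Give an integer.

Distances from Ursula: Ana:5, Arjun:4, David:2, Eli:3, Emil:2, Esperanza:1, Kira:4, Lena:4, Nate:4, Sara:3, Vera:3, Wiremu:1.
The largest is 5 (to Ana), so the eccentricity of Ursula is 5.

5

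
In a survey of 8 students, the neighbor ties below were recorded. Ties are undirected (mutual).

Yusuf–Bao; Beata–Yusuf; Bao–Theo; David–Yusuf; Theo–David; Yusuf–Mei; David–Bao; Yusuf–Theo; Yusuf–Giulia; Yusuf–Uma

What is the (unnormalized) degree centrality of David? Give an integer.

3

David is directly tied to Bao, Theo, and Yusuf. That is 3 neighbors, so the degree of David is 3.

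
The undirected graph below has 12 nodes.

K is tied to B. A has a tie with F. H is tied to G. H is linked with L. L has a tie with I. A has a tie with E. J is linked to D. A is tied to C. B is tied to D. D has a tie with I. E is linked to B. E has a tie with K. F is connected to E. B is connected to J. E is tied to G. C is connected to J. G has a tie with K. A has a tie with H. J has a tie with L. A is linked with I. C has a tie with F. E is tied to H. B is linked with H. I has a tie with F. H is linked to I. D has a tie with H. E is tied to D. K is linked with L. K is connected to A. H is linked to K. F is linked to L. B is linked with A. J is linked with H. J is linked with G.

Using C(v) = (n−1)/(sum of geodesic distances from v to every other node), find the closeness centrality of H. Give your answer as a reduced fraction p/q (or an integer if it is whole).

Distances from H: A:1, B:1, C:2, D:1, E:1, F:2, G:1, I:1, J:1, K:1, L:1. Sum = 13.
n = 12, so closeness = 11/13.

11/13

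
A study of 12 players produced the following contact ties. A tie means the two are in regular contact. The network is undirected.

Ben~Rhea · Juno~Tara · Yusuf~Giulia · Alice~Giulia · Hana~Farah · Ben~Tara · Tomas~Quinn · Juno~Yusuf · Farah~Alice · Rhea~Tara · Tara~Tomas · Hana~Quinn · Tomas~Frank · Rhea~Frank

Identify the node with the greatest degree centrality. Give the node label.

Degrees — Alice:2, Ben:2, Farah:2, Frank:2, Giulia:2, Hana:2, Juno:2, Quinn:2, Rhea:3, Tara:4, Tomas:3, Yusuf:2.
The maximum is 4, attained only by Tara.

Tara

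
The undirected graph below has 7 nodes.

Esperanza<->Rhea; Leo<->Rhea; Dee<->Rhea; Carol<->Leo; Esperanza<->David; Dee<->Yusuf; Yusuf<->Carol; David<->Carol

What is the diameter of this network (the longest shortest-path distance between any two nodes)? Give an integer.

Eccentricity of each node (its greatest distance to any other): Carol:2, David:3, Dee:3, Esperanza:3, Leo:2, Rhea:2, Yusuf:3.
The maximum eccentricity is 3, realized for instance by the pair David–Dee via David – Carol – Yusuf – Dee. So the diameter is 3.

3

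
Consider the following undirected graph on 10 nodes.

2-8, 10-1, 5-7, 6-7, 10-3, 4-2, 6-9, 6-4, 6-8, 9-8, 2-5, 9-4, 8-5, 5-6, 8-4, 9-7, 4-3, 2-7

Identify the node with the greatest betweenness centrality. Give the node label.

4

Unnormalized betweenness of each node: 1:0, 2:35/12, 3:14, 4:223/12, 5:1/2, 6:13/4, 7:11/12, 8:9/4, 9:19/12, 10:8.
4 has the largest value, 223/12, making it the main broker — the node through which the most shortest paths run.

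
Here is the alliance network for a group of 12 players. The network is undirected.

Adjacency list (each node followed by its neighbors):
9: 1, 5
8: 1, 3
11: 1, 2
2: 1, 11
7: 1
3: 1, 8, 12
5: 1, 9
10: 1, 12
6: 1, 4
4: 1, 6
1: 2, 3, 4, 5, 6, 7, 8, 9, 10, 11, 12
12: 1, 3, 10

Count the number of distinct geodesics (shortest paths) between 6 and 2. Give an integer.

The shortest distance is 2, and the only length-2 path is 6–1–2. So there is exactly 1 shortest path.

1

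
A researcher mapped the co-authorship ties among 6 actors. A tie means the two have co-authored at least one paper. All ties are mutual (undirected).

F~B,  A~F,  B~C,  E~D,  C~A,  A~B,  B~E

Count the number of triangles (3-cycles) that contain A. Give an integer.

A's neighbors: B, C, and F.
Neighbor pairs that are themselves tied: A–B–C; A–B–F. Each forms one triangle with A, for 2 in total.

2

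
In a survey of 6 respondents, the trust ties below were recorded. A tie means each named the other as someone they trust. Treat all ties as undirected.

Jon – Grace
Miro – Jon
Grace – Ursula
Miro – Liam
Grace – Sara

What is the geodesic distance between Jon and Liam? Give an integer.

One shortest route is Jon – Miro – Liam, which uses 2 edges, and Jon and Liam are not directly tied, so nothing shorter exists. So d(Jon,Liam) = 2.

2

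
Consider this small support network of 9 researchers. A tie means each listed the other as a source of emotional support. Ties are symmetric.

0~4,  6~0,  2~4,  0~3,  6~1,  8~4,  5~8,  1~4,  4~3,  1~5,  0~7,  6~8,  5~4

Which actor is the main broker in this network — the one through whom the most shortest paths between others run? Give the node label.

4

Unnormalized betweenness of each node: 0:26/3, 1:7/6, 2:0, 3:0, 4:43/3, 5:1/3, 6:7/3, 7:0, 8:7/6.
4 has the largest value, 43/3, making it the main broker — the node through which the most shortest paths run.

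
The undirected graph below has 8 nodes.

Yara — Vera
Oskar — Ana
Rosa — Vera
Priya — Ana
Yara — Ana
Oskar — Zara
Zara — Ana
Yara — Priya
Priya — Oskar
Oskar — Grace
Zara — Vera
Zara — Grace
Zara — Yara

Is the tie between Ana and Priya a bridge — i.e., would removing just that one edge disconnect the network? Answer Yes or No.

Even without that edge, Ana still reaches Priya via Ana – Oskar – Priya, so the network stays connected. Not a bridge.

No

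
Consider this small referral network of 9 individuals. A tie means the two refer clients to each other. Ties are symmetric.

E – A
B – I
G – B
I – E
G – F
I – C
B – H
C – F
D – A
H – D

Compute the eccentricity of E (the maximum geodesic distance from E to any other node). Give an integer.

Distances from E: A:1, B:2, C:2, D:2, F:3, G:3, H:3, I:1.
The largest is 3 (to H, G, and F), so the eccentricity of E is 3.

3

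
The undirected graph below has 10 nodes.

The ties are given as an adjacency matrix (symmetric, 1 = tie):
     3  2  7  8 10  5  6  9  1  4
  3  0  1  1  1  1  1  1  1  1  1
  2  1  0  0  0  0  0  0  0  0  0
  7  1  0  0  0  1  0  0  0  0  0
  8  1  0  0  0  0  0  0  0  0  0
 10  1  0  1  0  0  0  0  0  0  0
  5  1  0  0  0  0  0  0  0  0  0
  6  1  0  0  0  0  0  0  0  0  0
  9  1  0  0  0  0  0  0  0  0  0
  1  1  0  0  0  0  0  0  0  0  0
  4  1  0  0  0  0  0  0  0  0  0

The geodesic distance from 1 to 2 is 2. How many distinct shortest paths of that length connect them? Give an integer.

1

The shortest distance is 2, and the only length-2 path is 1–3–2. So there is exactly 1 shortest path.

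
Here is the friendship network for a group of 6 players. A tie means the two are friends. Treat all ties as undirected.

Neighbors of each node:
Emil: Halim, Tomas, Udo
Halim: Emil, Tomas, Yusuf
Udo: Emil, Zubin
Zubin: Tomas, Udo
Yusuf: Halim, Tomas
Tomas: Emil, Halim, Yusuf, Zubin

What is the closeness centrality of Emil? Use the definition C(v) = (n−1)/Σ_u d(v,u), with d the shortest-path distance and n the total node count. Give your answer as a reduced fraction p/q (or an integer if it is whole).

Distances from Emil: Halim:1, Tomas:1, Udo:1, Yusuf:2, Zubin:2. Sum = 7.
n = 6, so closeness = 5/7.

5/7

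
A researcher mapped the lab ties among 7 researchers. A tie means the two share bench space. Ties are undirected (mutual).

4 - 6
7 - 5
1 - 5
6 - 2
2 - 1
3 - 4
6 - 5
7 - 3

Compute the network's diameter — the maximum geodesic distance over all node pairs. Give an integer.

Eccentricity of each node (its greatest distance to any other): 1:3, 2:3, 3:3, 4:3, 5:2, 6:2, 7:3.
The maximum eccentricity is 3, realized for instance by the pair 3–1 via 3 – 7 – 5 – 1. So the diameter is 3.

3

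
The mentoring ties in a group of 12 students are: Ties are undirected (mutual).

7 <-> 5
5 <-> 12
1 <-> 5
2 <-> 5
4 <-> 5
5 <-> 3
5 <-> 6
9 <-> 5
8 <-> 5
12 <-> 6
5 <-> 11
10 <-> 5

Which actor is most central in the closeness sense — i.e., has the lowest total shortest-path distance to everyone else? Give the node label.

5

Farness (sum of distances to all others) for each node — 1:21, 2:21, 3:21, 4:21, 5:11, 6:20, 7:21, 8:21, 9:21, 10:21, 11:21, 12:20.
The smallest farness is 11, for 5, so 5 has the highest closeness.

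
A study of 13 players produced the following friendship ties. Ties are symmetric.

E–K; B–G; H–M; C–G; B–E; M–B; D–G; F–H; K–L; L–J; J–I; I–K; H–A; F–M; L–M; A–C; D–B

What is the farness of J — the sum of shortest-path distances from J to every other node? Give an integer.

35

Distances from J: A:4, B:3, C:5, D:4, E:3, F:3, G:4, H:3, I:1, K:2, L:1, M:2.
Sum = 4 + 3 + 5 + 4 + 3 + 3 + 4 + 3 + 1 + 2 + 1 + 2 = 35.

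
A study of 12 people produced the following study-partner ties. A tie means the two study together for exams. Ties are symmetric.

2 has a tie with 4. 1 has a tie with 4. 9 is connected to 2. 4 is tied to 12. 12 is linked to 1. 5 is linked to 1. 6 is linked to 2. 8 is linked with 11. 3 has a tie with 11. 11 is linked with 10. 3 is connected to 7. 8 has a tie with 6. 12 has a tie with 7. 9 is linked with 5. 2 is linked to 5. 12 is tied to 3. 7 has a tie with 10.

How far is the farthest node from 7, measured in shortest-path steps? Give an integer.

Distances from 7: 1:2, 2:3, 3:1, 4:2, 5:3, 6:4, 8:3, 9:4, 10:1, 11:2, 12:1.
The largest is 4 (to 6 and 9), so the eccentricity of 7 is 4.

4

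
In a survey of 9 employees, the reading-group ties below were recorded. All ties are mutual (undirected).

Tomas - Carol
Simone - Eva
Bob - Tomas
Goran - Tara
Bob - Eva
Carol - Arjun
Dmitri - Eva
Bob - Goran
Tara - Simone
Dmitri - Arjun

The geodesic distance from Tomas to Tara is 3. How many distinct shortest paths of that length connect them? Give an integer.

1

The shortest distance is 3, and the only length-3 path is Tomas–Bob–Goran–Tara. So there is exactly 1 shortest path.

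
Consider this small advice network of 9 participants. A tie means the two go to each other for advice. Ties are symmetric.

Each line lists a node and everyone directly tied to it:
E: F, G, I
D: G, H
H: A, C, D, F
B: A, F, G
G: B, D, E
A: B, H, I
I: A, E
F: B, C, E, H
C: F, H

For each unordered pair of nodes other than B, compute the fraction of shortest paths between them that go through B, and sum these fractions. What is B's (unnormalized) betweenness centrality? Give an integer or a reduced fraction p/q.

Pairs whose geodesics pass through B — G–C: 1/3; G–F: 1/2; G–A: 1; F–A: 1/2.
All other pairs contribute 0.
Summing the contributions gives betweenness(B) = 7/3.

7/3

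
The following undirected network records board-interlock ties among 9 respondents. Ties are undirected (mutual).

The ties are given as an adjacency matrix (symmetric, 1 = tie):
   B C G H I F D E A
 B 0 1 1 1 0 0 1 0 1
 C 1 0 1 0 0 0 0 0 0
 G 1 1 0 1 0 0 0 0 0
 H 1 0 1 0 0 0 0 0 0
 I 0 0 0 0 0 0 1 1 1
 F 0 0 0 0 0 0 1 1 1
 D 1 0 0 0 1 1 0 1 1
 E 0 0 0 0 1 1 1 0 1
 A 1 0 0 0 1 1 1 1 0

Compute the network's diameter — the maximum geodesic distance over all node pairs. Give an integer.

3

Eccentricity of each node (its greatest distance to any other): A:2, B:2, C:3, D:2, E:3, F:3, G:3, H:3, I:3.
The maximum eccentricity is 3, realized for instance by the pair C–I via C – B – A – I. So the diameter is 3.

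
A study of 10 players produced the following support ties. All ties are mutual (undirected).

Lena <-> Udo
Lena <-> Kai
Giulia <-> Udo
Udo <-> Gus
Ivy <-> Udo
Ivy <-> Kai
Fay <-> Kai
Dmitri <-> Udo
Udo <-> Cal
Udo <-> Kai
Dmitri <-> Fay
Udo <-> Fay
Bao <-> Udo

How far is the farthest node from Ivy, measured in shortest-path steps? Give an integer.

Distances from Ivy: Bao:2, Cal:2, Dmitri:2, Fay:2, Giulia:2, Gus:2, Kai:1, Lena:2, Udo:1.
The largest is 2 (to Lena, Gus, Bao, Dmitri, Fay, Cal, and Giulia), so the eccentricity of Ivy is 2.

2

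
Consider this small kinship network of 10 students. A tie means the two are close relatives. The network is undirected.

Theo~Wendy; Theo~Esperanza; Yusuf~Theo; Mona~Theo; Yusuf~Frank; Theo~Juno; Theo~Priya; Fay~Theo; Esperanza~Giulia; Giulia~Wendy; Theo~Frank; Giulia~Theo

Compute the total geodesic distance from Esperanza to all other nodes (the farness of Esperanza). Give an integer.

Distances from Esperanza: Fay:2, Frank:2, Giulia:1, Juno:2, Mona:2, Priya:2, Theo:1, Wendy:2, Yusuf:2.
Sum = 2 + 2 + 1 + 2 + 2 + 2 + 1 + 2 + 2 = 16.

16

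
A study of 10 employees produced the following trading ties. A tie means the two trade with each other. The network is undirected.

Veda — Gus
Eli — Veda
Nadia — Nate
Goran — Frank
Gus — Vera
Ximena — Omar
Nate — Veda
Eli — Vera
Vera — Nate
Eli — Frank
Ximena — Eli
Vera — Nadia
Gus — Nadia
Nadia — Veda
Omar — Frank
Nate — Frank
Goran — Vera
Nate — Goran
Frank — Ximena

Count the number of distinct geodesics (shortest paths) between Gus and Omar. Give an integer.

The shortest distance is 4. The length-4 paths are: Gus–Veda–Eli–Ximena–Omar; Gus–Vera–Eli–Ximena–Omar; Gus–Veda–Eli–Frank–Omar; Gus–Vera–Eli–Frank–Omar; Gus–Veda–Nate–Frank–Omar; Gus–Vera–Nate–Frank–Omar (and 2 more).
That gives 8 distinct shortest paths.

8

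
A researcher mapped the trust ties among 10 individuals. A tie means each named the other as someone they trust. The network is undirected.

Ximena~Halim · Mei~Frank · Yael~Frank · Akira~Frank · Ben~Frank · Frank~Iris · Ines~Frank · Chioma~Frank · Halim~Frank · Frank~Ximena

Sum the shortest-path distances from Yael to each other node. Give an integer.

17

Distances from Yael: Akira:2, Ben:2, Chioma:2, Frank:1, Halim:2, Ines:2, Iris:2, Mei:2, Ximena:2.
Sum = 2 + 2 + 2 + 1 + 2 + 2 + 2 + 2 + 2 = 17.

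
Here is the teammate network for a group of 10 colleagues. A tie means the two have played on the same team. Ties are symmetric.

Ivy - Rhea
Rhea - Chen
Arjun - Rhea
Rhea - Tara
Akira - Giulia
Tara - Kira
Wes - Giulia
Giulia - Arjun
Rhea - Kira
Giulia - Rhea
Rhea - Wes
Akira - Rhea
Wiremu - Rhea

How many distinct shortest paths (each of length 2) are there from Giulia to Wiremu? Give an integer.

1

The shortest distance is 2, and the only length-2 path is Giulia–Rhea–Wiremu. So there is exactly 1 shortest path.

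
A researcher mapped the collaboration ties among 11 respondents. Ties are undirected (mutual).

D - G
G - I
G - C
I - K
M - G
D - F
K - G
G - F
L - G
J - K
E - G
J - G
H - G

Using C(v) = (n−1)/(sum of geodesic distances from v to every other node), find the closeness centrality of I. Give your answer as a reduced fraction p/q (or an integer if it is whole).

Distances from I: C:2, D:2, E:2, F:2, G:1, H:2, J:2, K:1, L:2, M:2. Sum = 18.
n = 11, so closeness = 10/18 = 5/9.

5/9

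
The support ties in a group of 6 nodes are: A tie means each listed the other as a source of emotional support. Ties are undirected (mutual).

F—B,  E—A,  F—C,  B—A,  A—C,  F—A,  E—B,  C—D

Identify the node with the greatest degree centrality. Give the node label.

Degrees — A:4, B:3, C:3, D:1, E:2, F:3.
The maximum is 4, attained only by A.

A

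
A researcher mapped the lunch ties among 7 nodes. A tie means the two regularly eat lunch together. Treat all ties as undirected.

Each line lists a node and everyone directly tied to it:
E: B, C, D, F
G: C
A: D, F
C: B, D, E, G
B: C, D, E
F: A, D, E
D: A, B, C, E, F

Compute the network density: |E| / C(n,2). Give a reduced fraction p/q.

There are 11 edges and 7 nodes, so the maximum possible is C(7,2) = 21.
Density = 11/21.

11/21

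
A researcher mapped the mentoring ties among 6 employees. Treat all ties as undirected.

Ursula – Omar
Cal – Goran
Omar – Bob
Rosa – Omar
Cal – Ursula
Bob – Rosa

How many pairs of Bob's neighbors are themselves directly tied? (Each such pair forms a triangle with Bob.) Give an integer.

Bob's neighbors: Omar and Rosa.
Neighbor pairs that are themselves tied: Bob–Omar–Rosa. Each forms one triangle with Bob, for 1 in total.

1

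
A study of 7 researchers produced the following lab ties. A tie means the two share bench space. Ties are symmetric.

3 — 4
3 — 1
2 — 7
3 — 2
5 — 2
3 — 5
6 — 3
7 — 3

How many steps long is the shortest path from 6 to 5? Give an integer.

One shortest route is 6 – 3 – 5, which uses 2 edges, and 6 and 5 are not directly tied, so nothing shorter exists. So d(6,5) = 2.

2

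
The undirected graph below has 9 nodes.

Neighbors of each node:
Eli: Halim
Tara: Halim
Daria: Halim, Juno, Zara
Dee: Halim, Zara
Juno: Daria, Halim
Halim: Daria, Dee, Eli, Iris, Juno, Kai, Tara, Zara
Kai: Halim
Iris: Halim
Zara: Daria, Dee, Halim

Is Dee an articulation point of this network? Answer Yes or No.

Even without Dee, every remaining node can still reach every other (the residual graph is connected), so Dee is not a cut vertex.

No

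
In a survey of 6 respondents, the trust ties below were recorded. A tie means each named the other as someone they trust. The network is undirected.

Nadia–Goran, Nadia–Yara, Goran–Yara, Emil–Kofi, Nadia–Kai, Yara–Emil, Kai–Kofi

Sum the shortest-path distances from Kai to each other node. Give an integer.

Distances from Kai: Emil:2, Goran:2, Kofi:1, Nadia:1, Yara:2.
Sum = 2 + 2 + 1 + 1 + 2 = 8.

8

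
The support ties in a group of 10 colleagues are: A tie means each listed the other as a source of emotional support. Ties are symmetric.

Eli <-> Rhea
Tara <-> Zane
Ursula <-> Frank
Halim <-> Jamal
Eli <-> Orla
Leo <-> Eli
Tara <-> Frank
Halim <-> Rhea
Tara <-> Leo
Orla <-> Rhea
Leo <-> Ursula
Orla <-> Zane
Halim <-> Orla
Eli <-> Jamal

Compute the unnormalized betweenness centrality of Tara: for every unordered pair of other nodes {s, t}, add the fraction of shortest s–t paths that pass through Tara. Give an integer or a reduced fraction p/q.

Pairs whose geodesics pass through Tara — Leo–Frank: 1/2; Leo–Zane: 1; Ursula–Zane: 2/2; Frank–Zane: 1; Frank–Orla: 1; Frank–Rhea: 2/3; Frank–Halim: 1; Frank–Jamal: 1/2; Frank–Eli: 1/2.
All other pairs contribute 0.
Summing the contributions gives betweenness(Tara) = 43/6.

43/6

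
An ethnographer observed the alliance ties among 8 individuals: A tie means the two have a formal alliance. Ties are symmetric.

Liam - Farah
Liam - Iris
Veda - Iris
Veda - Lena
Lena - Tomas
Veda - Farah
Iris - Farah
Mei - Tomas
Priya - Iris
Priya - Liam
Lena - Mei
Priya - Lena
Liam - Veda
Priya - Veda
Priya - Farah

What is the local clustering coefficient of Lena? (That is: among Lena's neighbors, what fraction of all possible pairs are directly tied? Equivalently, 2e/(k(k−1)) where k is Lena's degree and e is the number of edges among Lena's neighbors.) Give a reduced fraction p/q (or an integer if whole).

1/3

Lena's neighbors: Mei, Priya, Tomas, and Veda (k = 4).
Possible neighbor pairs: C(4,2) = 6. Edges among them: Mei–Tomas, Priya–Veda → e = 2.
Clustering(Lena) = 2/6 = 1/3.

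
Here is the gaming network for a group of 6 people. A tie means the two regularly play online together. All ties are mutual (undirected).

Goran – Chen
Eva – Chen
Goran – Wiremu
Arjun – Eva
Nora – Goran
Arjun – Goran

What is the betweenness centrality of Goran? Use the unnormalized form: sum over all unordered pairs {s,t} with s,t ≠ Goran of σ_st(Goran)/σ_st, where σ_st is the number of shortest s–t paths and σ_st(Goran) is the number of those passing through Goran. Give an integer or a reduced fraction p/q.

15/2

Pairs whose geodesics pass through Goran — Wiremu–Nora: 1; Wiremu–Chen: 1; Wiremu–Eva: 2/2; Wiremu–Arjun: 1; Nora–Chen: 1; Nora–Eva: 2/2; Nora–Arjun: 1; Chen–Arjun: 1/2.
All other pairs contribute 0.
Summing the contributions gives betweenness(Goran) = 15/2.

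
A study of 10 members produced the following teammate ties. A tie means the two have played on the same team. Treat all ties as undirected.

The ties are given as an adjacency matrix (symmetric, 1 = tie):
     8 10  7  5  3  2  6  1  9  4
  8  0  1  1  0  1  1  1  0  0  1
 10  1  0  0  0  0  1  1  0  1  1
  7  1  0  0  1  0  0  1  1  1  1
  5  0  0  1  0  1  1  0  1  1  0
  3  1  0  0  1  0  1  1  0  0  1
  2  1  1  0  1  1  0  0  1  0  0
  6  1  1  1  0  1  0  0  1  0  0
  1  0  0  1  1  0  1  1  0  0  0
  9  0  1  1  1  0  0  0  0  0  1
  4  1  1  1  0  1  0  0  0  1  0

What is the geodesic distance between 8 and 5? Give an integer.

One shortest route is 8 – 7 – 5, which uses 2 edges, and 8 and 5 are not directly tied, so nothing shorter exists. So d(8,5) = 2.

2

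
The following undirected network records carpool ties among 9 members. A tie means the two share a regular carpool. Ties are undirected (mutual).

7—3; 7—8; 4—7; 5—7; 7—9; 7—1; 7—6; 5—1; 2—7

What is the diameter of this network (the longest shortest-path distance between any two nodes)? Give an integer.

Eccentricity of each node (its greatest distance to any other): 1:2, 2:2, 3:2, 4:2, 5:2, 6:2, 7:1, 8:2, 9:2.
The maximum eccentricity is 2, realized for instance by the pair 4–5 via 4 – 7 – 5. So the diameter is 2.

2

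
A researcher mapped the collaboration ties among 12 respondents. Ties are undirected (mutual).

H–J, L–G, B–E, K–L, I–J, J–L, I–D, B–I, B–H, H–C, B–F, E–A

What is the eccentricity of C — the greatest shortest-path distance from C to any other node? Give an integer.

4

Distances from C: A:4, B:2, D:4, E:3, F:3, G:4, H:1, I:3, J:2, K:4, L:3.
The largest is 4 (to D, K, G, and A), so the eccentricity of C is 4.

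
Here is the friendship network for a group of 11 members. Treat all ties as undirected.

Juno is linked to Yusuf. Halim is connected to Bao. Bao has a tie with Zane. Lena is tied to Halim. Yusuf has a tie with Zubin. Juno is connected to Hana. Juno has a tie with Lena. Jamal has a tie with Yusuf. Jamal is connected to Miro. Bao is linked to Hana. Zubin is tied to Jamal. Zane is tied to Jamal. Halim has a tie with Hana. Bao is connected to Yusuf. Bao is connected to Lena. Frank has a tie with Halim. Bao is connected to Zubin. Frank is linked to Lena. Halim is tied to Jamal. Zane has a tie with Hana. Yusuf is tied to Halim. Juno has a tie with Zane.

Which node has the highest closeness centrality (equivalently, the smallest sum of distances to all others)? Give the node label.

Farness (sum of distances to all others) for each node — Bao:15, Frank:21, Halim:14, Hana:17, Jamal:15, Juno:17, Lena:17, Miro:24, Yusuf:15, Zane:17, Zubin:18.
The smallest farness is 14, for Halim, so Halim has the highest closeness.

Halim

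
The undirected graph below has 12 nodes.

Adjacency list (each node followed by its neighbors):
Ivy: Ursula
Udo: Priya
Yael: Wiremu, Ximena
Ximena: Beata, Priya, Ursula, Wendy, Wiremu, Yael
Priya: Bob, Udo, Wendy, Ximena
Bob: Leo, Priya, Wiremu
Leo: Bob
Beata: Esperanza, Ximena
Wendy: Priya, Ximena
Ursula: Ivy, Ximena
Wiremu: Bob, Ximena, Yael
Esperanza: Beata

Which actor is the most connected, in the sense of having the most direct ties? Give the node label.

Degrees — Beata:2, Bob:3, Esperanza:1, Ivy:1, Leo:1, Priya:4, Udo:1, Ursula:2, Wendy:2, Wiremu:3, Ximena:6, Yael:2.
The maximum is 6, attained only by Ximena.

Ximena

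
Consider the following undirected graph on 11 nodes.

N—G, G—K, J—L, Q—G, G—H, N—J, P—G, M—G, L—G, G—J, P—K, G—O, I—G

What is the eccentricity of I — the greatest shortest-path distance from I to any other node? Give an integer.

Distances from I: G:1, H:2, J:2, K:2, L:2, M:2, N:2, O:2, P:2, Q:2.
The largest is 2 (to N, P, Q, J, K, M, H, O, and L), so the eccentricity of I is 2.

2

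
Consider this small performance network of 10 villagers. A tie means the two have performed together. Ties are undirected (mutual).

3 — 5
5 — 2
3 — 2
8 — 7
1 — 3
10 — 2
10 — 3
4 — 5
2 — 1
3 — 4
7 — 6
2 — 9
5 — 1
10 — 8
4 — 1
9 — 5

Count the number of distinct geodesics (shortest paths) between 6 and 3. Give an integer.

The shortest distance is 4, and the only length-4 path is 6–7–8–10–3. So there is exactly 1 shortest path.

1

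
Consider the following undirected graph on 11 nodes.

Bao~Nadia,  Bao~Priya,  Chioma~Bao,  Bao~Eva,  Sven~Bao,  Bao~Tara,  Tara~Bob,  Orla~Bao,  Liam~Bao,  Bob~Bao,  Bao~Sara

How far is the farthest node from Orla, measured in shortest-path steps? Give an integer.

Distances from Orla: Bao:1, Bob:2, Chioma:2, Eva:2, Liam:2, Nadia:2, Priya:2, Sara:2, Sven:2, Tara:2.
The largest is 2 (to Chioma, Bob, Liam, Tara, Priya, Sven, Eva, Nadia, and Sara), so the eccentricity of Orla is 2.

2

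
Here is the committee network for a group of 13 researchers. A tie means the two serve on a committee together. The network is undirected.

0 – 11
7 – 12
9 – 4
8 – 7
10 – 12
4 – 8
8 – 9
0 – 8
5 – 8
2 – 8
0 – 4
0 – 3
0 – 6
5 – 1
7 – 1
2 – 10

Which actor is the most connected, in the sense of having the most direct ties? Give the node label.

Degrees — 0:5, 1:2, 2:2, 3:1, 4:3, 5:2, 6:1, 7:3, 8:6, 9:2, 10:2, 11:1, 12:2.
The maximum is 6, attained only by 8.

8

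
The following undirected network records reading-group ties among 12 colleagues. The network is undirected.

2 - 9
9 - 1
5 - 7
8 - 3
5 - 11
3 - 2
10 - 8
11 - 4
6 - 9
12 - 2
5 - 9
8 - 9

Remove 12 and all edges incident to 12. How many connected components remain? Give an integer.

12's neighbors (2) remain reachable from one another through other ties, so the rest of the network stays in one piece.

1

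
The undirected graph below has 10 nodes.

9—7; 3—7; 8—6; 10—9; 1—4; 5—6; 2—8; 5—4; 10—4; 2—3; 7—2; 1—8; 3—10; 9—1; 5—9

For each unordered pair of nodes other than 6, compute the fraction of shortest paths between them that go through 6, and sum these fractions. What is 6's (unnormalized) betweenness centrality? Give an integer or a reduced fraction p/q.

3/2

Pairs whose geodesics pass through 6 — 5–8: 1; 5–2: 1/2.
All other pairs contribute 0.
Summing the contributions gives betweenness(6) = 3/2.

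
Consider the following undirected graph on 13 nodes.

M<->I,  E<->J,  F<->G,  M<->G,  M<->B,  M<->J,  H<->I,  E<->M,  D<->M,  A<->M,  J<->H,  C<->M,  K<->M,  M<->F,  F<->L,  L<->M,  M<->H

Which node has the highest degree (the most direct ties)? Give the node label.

Degrees — A:1, B:1, C:1, D:1, E:2, F:3, G:2, H:3, I:2, J:3, K:1, L:2, M:12.
The maximum is 12, attained only by M.

M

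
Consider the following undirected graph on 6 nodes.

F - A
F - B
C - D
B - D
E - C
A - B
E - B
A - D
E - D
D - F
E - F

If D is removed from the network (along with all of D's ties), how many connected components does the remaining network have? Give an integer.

1

D's neighbors (A, B, C, E, and F) remain reachable from one another through other ties, so the rest of the network stays in one piece.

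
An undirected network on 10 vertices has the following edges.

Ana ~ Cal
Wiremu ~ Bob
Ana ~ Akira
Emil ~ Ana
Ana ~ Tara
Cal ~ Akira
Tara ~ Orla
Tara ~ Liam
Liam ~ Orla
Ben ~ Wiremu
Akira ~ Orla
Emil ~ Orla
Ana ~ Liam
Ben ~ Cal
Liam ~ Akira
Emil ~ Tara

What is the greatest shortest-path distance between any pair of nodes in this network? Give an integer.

5

Eccentricity of each node (its greatest distance to any other): Akira:4, Ana:4, Ben:3, Bob:5, Cal:3, Emil:5, Liam:5, Orla:5, Tara:5, Wiremu:4.
The maximum eccentricity is 5, realized for instance by the pair Tara–Bob via Tara – Ana – Cal – Ben – Wiremu – Bob. So the diameter is 5.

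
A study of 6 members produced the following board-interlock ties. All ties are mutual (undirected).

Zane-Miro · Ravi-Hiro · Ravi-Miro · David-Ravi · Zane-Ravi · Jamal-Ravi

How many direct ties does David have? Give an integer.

1

David is directly tied to Ravi. That is 1 neighbor, so the degree of David is 1.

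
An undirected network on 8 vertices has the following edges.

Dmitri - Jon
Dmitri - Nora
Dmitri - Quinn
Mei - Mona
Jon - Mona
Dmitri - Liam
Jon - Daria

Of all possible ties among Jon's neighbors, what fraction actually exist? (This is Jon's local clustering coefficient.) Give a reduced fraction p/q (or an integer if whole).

0

Jon's neighbors: Daria, Dmitri, and Mona (k = 3).
Possible neighbor pairs: C(3,2) = 3. Edges among them: none → e = 0.
Clustering(Jon) = 0/3 = 0.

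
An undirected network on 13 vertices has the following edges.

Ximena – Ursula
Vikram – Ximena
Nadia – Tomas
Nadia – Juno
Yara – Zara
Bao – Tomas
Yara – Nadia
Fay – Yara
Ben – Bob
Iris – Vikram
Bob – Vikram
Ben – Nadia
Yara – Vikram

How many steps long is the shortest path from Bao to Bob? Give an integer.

4

One shortest route is Bao – Tomas – Nadia – Ben – Bob, which uses 4 edges, and at distance 3 from Bao we only reach {Ben, Juno, Yara}, which does not include Bob. So d(Bao,Bob) = 4.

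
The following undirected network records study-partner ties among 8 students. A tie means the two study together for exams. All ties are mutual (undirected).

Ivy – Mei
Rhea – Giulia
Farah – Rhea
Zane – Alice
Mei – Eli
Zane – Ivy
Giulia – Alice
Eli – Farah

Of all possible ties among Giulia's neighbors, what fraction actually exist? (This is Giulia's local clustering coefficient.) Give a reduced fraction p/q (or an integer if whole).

0

Giulia's neighbors: Alice and Rhea (k = 2).
Possible neighbor pairs: C(2,2) = 1. Edges among them: none → e = 0.
Clustering(Giulia) = 0/1.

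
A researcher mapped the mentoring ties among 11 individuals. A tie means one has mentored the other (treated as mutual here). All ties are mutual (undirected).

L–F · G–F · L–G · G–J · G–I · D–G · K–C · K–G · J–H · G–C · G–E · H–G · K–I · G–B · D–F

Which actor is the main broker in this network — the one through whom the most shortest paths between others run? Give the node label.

G

Unnormalized betweenness of each node: B:0, C:0, D:0, E:0, F:1/2, G:39, H:0, I:0, J:0, K:1/2, L:0.
G has the largest value, 39, making it the main broker — the node through which the most shortest paths run.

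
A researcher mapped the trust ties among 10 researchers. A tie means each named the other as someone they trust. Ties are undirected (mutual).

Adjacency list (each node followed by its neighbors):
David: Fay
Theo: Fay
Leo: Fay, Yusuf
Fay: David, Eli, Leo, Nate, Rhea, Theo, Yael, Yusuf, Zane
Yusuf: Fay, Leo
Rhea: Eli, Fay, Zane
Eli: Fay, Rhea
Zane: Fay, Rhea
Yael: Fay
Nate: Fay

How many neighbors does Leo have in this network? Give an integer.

Leo is directly tied to Fay and Yusuf. That is 2 neighbors, so the degree of Leo is 2.

2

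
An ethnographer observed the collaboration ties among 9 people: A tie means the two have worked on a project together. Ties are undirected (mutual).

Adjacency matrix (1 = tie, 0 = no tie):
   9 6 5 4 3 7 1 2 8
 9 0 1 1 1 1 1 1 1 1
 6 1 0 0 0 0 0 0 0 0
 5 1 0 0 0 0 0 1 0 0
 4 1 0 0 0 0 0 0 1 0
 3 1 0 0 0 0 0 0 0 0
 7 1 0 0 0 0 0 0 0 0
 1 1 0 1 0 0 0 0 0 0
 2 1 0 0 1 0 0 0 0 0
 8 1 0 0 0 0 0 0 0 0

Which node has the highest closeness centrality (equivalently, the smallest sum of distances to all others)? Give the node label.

Farness (sum of distances to all others) for each node — 1:14, 2:14, 3:15, 4:14, 5:14, 6:15, 7:15, 8:15, 9:8.
The smallest farness is 8, for 9, so 9 has the highest closeness.

9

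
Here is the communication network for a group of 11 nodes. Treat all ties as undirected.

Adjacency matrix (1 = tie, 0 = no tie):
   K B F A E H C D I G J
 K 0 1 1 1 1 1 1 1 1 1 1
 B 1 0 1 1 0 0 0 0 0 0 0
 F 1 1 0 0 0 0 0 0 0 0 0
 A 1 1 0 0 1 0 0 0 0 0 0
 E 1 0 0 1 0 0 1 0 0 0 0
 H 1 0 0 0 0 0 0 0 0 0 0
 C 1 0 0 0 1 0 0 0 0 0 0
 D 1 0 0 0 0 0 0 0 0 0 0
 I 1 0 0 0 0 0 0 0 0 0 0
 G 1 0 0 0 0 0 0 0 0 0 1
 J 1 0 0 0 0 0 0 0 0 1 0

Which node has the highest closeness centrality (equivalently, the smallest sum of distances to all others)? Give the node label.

Farness (sum of distances to all others) for each node — A:17, B:17, C:18, D:19, E:17, F:18, G:18, H:19, I:19, J:18, K:10.
The smallest farness is 10, for K, so K has the highest closeness.

K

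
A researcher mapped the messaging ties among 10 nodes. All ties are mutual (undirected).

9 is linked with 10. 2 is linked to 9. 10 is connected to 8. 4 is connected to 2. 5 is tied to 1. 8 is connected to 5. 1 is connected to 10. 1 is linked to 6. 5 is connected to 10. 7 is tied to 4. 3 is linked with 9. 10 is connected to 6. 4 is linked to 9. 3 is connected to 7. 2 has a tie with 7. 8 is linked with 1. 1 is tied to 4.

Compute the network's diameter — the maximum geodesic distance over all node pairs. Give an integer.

3

Eccentricity of each node (its greatest distance to any other): 1:3, 2:3, 3:3, 4:2, 5:3, 6:3, 7:3, 8:3, 9:2, 10:3.
The maximum eccentricity is 3, realized for instance by the pair 3–1 via 3 – 7 – 4 – 1. So the diameter is 3.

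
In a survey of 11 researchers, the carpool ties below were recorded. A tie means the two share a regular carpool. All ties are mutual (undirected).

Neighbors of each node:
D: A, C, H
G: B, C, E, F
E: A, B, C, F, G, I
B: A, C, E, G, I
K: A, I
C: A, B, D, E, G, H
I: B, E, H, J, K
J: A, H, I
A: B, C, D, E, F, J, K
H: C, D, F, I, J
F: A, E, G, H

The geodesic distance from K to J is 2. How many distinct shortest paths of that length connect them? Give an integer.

The shortest distance is 2. The length-2 paths are: K–I–J; K–A–J.
That gives 2 distinct shortest paths.

2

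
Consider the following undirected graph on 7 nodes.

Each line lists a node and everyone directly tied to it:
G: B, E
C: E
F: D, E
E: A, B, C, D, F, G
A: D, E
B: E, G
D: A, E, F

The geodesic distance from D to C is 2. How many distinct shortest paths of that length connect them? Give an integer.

1

The shortest distance is 2, and the only length-2 path is D–E–C. So there is exactly 1 shortest path.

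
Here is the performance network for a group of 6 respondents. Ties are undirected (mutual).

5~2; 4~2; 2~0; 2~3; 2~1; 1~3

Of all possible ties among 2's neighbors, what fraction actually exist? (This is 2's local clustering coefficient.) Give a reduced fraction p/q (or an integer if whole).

2's neighbors: 0, 1, 3, 4, and 5 (k = 5).
Possible neighbor pairs: C(5,2) = 10. Edges among them: 1–3 → e = 1.
Clustering(2) = 1/10.

1/10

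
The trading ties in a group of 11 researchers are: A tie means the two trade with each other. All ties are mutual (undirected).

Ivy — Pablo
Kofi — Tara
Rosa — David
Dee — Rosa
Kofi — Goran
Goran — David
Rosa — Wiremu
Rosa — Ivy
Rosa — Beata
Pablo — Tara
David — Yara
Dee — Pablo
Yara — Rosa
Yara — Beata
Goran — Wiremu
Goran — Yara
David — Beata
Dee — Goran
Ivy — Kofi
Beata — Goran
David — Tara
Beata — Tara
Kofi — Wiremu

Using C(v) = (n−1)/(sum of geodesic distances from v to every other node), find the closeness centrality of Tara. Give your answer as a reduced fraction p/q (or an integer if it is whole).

5/8

Distances from Tara: Beata:1, David:1, Dee:2, Goran:2, Ivy:2, Kofi:1, Pablo:1, Rosa:2, Wiremu:2, Yara:2. Sum = 16.
n = 11, so closeness = 10/16 = 5/8.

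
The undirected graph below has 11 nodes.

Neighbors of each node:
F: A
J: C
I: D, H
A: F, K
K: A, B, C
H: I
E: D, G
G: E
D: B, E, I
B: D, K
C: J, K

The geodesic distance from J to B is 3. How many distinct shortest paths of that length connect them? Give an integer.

The shortest distance is 3, and the only length-3 path is J–C–K–B. So there is exactly 1 shortest path.

1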